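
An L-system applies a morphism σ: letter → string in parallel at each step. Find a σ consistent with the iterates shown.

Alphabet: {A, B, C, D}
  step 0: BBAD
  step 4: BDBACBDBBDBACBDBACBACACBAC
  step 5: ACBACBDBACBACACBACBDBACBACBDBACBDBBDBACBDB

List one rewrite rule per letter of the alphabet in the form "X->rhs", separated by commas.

  step 4 ⇒ step 5: BDBACBDBBDBACBDBACBACACBAC ⇒ AC·B·AC·B·DB·AC·B·AC·AC·B·AC·B·DB·AC·B·AC·B·DB·AC·B·DB·B·DB·AC·B·DB
    A ↦ B
    B ↦ AC
    C ↦ DB
    D ↦ B

A->B, B->AC, C->DB, D->B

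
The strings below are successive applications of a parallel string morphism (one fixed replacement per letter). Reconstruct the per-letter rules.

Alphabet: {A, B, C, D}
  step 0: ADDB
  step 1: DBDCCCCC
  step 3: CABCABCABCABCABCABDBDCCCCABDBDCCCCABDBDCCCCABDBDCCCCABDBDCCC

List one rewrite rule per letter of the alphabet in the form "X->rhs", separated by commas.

A->DBD, B->CCC, C->CAB, D->C

  step 0 ⇒ step 1: ADDB ⇒ DBD·C·C·CCC
    A ↦ DBD
    B ↦ CCC
    D ↦ C
    C ↦ CAB  (constrained at step 1)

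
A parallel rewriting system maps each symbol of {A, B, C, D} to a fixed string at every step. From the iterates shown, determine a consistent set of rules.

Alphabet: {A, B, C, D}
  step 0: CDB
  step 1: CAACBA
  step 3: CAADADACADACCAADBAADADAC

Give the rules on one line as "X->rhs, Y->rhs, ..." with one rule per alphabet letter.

A->AD, B->BA, C->CA, D->AC

  step 0 ⇒ step 1: CDB ⇒ CA·AC·BA
    B ↦ BA
    C ↦ CA
    D ↦ AC
    A ↦ AD  (constrained at step 1)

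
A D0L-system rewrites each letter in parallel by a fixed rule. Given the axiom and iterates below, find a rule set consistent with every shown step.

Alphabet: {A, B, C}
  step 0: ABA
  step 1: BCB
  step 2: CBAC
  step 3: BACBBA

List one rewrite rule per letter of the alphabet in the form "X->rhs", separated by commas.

  step 2 ⇒ step 3: CBAC ⇒ BA·C·B·BA
    A ↦ B
    B ↦ C
    C ↦ BA

A->B, B->C, C->BA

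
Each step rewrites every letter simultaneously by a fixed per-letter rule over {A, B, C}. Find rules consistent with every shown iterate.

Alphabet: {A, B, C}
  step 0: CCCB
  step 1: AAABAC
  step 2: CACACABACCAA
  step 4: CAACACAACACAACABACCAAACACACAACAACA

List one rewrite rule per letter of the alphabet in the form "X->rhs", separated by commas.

A->CA, B->BAC, C->A

  step 1 ⇒ step 2: AAABAC ⇒ CA·CA·CA·BAC·CA·A
    A ↦ CA
    B ↦ BAC
    C ↦ A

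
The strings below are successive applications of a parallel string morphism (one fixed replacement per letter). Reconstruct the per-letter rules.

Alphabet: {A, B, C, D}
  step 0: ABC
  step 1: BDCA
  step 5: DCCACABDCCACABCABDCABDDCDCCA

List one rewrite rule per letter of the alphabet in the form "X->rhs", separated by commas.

  step 0 ⇒ step 1: ABC ⇒ B·D·CA
    A ↦ B
    B ↦ D
    C ↦ CA
    D ↦ DC  (constrained at step 1)

A->B, B->D, C->CA, D->DC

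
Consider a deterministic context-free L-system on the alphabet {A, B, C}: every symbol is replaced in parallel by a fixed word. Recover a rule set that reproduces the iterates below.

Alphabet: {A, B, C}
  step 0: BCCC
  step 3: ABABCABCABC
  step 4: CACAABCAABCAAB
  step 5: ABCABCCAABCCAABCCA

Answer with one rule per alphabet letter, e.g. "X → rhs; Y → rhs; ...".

  step 4 ⇒ step 5: CACAABCAABCAAB ⇒ AB·C·AB·C·C·A·AB·C·C·A·AB·C·C·A
    A ↦ C
    B ↦ A
    C ↦ AB

A->C, B->A, C->AB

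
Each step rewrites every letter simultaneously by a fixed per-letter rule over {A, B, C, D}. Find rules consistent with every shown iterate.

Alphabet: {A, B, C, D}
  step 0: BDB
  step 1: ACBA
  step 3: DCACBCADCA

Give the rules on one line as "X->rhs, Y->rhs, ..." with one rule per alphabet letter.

  step 0 ⇒ step 1: BDB ⇒ A·CB·A
    B ↦ A
    D ↦ CB
    A ↦ CA  (constrained at step 1)
    C ↦ D  (constrained at step 1)

A->CA, B->A, C->D, D->CB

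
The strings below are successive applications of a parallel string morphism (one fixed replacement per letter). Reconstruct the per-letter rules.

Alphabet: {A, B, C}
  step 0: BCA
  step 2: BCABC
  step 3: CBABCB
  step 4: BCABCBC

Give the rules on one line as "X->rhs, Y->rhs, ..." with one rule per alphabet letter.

  step 3 ⇒ step 4: CBABCB ⇒ B·C·AB·C·B·C
    A ↦ AB
    B ↦ C
    C ↦ B

A->AB, B->C, C->B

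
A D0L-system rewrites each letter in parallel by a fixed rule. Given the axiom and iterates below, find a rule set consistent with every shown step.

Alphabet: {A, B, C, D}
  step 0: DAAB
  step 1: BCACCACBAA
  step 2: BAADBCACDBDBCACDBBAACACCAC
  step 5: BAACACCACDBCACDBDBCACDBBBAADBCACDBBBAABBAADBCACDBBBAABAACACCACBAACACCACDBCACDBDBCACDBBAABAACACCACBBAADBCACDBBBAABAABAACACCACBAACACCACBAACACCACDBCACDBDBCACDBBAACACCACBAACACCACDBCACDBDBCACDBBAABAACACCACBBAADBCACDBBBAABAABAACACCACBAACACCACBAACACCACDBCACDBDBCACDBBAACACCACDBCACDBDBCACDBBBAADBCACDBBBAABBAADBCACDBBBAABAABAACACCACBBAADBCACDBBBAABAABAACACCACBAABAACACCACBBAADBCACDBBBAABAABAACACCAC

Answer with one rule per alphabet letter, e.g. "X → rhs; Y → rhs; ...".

  step 1 ⇒ step 2: BCACCACBAA ⇒ BAA·DB·CAC·DB·DB·CAC·DB·BAA·CAC·CAC
    A ↦ CAC
    B ↦ BAA
    C ↦ DB
  step 0 ⇒ step 1: DAAB ⇒ B·CAC·CAC·BAA
    D ↦ B

A->CAC, B->BAA, C->DB, D->B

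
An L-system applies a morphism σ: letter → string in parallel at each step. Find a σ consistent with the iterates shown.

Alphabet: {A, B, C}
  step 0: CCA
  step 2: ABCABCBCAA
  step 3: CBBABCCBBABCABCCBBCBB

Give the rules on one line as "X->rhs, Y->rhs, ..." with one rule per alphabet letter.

A->CBB, B->A, C->BC

  step 2 ⇒ step 3: ABCABCBCAA ⇒ CBB·A·BC·CBB·A·BC·A·BC·CBB·CBB
    A ↦ CBB
    B ↦ A
    C ↦ BC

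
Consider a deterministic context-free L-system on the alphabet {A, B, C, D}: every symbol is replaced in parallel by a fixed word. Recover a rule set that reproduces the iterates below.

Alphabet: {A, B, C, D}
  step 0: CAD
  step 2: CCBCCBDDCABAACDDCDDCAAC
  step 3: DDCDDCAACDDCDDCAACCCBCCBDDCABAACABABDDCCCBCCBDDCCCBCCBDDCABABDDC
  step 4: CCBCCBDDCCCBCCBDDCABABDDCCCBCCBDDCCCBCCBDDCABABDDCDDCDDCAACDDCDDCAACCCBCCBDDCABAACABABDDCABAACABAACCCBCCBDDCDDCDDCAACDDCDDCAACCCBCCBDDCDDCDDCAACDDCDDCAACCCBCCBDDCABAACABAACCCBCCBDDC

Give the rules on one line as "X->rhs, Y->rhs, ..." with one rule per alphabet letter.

  step 3 ⇒ step 4: DDCDDCAACDDCDDCAACCCBCCBDDCABAACABABDDCCCBCCBDDCCCBCCBDDCABABDDC ⇒ CCB·CCB·DDC·CCB·CCB·DDC·AB·AB·DDC·CCB·CCB·DDC·CCB·CCB·DDC·AB·AB·DDC·DDC·DDC·AAC·DDC·DDC·AAC·CCB·CCB·DDC·AB·AAC·AB·AB·DDC·AB·AAC·AB·AAC·CCB·CCB·DDC·DDC·DDC·AAC·DDC·DDC·AAC·CCB·CCB·DDC·DDC·DDC·AAC·DDC·DDC·AAC·CCB·CCB·DDC·AB·AAC·AB·AAC·CCB·CCB·DDC
    A ↦ AB
    B ↦ AAC
    C ↦ DDC
    D ↦ CCB

A->AB, B->AAC, C->DDC, D->CCB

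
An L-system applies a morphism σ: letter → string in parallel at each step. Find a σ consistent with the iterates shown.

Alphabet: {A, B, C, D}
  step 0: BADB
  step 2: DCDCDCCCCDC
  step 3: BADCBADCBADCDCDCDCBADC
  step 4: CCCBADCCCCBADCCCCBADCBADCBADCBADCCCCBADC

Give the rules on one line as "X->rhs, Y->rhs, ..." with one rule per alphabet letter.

  step 3 ⇒ step 4: BADCBADCBADCDCDCDCBADC ⇒ C·CC·BA·DC·C·CC·BA·DC·C·CC·BA·DC·BA·DC·BA·DC·BA·DC·C·CC·BA·DC
    A ↦ CC
    B ↦ C
    C ↦ DC
    D ↦ BA

A->CC, B->C, C->DC, D->BA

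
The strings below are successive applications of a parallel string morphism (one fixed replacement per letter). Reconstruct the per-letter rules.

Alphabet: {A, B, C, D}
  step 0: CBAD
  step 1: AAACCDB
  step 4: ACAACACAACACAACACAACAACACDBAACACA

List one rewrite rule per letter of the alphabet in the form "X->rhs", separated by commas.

A->AC, B->A, C->A, D->CDB

  step 0 ⇒ step 1: CBAD ⇒ A·A·AC·CDB
    A ↦ AC
    B ↦ A
    C ↦ A
    D ↦ CDB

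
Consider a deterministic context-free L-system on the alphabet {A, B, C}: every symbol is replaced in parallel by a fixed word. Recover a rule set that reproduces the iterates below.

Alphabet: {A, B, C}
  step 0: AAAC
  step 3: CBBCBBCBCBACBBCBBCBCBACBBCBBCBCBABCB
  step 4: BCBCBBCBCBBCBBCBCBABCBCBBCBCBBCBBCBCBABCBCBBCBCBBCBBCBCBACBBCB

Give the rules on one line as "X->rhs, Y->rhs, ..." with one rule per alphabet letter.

  step 3 ⇒ step 4: CBBCBBCBCBACBBCBBCBCBACBBCBBCBCBABCB ⇒ B·CB·CB·B·CB·CB·B·CB·B·CB·CBA·B·CB·CB·B·CB·CB·B·CB·B·CB·CBA·B·CB·CB·B·CB·CB·B·CB·B·CB·CBA·CB·B·CB
    A ↦ CBA
    B ↦ CB
    C ↦ B

A->CBA, B->CB, C->B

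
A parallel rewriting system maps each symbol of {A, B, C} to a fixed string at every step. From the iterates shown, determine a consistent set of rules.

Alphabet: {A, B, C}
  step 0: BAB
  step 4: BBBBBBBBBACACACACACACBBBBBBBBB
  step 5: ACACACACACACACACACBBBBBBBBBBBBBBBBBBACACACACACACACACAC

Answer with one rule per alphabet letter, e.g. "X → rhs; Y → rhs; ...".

  step 4 ⇒ step 5: BBBBBBBBBACACACACACACBBBBBBBBB ⇒ AC·AC·AC·AC·AC·AC·AC·AC·AC·BB·B·BB·B·BB·B·BB·B·BB·B·BB·B·AC·AC·AC·AC·AC·AC·AC·AC·AC
    A ↦ BB
    B ↦ AC
    C ↦ B

A->BB, B->AC, C->B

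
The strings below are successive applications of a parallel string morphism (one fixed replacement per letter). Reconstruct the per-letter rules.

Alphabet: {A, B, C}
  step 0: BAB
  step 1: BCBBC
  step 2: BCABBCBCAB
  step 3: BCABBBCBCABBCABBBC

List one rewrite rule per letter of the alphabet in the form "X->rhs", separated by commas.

A->B, B->BC, C->AB

  step 2 ⇒ step 3: BCABBCBCAB ⇒ BC·AB·B·BC·BC·AB·BC·AB·B·BC
    A ↦ B
    B ↦ BC
    C ↦ AB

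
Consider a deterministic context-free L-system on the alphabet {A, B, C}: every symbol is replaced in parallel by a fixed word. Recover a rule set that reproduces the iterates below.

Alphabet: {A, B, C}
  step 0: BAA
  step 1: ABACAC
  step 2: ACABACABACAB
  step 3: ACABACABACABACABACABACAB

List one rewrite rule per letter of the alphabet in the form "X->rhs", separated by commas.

A->AC, B->AB, C->AB

  step 2 ⇒ step 3: ACABACABACAB ⇒ AC·AB·AC·AB·AC·AB·AC·AB·AC·AB·AC·AB
    A ↦ AC
    B ↦ AB
    C ↦ AB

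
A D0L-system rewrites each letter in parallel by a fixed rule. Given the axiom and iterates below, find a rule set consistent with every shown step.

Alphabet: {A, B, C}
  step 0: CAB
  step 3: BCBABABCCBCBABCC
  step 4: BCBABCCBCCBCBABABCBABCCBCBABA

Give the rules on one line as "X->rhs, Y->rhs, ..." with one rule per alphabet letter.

  step 3 ⇒ step 4: BCBABABCCBCBABCC ⇒ BC·BA·BC·C·BC·C·BC·BA·BA·BC·BA·BC·C·BC·BA·BA
    A ↦ C
    B ↦ BC
    C ↦ BA

A->C, B->BC, C->BA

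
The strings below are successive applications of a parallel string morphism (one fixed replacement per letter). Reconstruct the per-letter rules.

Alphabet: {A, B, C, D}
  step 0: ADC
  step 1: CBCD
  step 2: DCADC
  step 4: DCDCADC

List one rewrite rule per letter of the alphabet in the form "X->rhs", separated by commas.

  step 1 ⇒ step 2: CBCD ⇒ D·CA·D·C
    B ↦ CA
    C ↦ D
    D ↦ C
  step 0 ⇒ step 1: ADC ⇒ CB·C·D
    A ↦ CB

A->CB, B->CA, C->D, D->C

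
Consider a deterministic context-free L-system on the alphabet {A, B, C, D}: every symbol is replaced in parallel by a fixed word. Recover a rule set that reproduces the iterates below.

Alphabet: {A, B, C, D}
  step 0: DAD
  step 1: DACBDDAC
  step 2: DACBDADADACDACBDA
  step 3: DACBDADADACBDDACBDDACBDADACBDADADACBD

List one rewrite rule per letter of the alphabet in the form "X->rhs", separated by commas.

  step 2 ⇒ step 3: DACBDADADACDACBDA ⇒ DAC·BD·A·DA·DAC·BD·DAC·BD·DAC·BD·A·DAC·BD·A·DA·DAC·BD
    A ↦ BD
    B ↦ DA
    C ↦ A
    D ↦ DAC

A->BD, B->DA, C->A, D->DAC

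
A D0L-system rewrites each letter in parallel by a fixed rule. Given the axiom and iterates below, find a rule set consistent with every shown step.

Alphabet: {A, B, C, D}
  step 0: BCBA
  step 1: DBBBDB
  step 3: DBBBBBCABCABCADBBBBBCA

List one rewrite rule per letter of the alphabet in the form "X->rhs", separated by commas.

  step 0 ⇒ step 1: BCBA ⇒ D·BBB·D·B
    A ↦ B
    B ↦ D
    C ↦ BBB
    D ↦ BCA  (constrained at step 1)

A->B, B->D, C->BBB, D->BCA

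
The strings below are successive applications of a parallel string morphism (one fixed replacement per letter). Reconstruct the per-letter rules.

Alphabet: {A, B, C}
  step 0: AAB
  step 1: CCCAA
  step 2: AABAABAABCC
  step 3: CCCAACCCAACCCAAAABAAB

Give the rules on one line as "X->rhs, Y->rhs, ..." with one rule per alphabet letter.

A->C, B->CAA, C->AAB

  step 2 ⇒ step 3: AABAABAABCC ⇒ C·C·CAA·C·C·CAA·C·C·CAA·AAB·AAB
    A ↦ C
    B ↦ CAA
    C ↦ AAB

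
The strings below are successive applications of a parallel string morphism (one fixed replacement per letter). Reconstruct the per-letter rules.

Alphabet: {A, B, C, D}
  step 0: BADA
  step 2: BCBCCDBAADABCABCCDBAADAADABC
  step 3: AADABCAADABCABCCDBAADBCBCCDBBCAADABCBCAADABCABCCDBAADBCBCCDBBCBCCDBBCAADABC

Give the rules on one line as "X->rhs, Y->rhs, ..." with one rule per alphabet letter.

A->BC, B->AAD, C->ABC, D->CDB

  step 2 ⇒ step 3: BCBCCDBAADABCABCCDBAADAADABC ⇒ AAD·ABC·AAD·ABC·ABC·CDB·AAD·BC·BC·CDB·BC·AAD·ABC·BC·AAD·ABC·ABC·CDB·AAD·BC·BC·CDB·BC·BC·CDB·BC·AAD·ABC
    A ↦ BC
    B ↦ AAD
    C ↦ ABC
    D ↦ CDB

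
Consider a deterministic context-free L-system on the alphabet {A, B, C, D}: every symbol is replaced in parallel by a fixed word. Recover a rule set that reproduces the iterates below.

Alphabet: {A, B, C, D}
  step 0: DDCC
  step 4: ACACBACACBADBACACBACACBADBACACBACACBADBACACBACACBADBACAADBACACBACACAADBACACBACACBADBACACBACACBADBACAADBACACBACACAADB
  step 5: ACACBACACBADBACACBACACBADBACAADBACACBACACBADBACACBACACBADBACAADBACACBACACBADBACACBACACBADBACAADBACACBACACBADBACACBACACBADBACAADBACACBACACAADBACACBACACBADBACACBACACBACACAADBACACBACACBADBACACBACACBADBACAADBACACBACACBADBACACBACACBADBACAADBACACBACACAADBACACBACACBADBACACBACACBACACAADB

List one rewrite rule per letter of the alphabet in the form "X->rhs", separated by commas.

A->AC, B->ADB, C->ACB, D->A

  step 4 ⇒ step 5: ACACBACACBADBACACBACACBADBACACBACACBADBACACBACACBADBACAADBACACBACACAADBACACBACACBADBACACBACACBADBACAADBACACBACACAADB ⇒ AC·ACB·AC·ACB·ADB·AC·ACB·AC·ACB·ADB·AC·A·ADB·AC·ACB·AC·ACB·ADB·AC·ACB·AC·ACB·ADB·AC·A·ADB·AC·ACB·AC·ACB·ADB·AC·ACB·AC·ACB·ADB·AC·A·ADB·AC·ACB·AC·ACB·ADB·AC·ACB·AC·ACB·ADB·AC·A·ADB·AC·ACB·AC·AC·A·ADB·AC·ACB·AC·ACB·ADB·AC·ACB·AC·ACB·AC·AC·A·ADB·AC·ACB·AC·ACB·ADB·AC·ACB·AC·ACB·ADB·AC·A·ADB·AC·ACB·AC·ACB·ADB·AC·ACB·AC·ACB·ADB·AC·A·ADB·AC·ACB·AC·AC·A·ADB·AC·ACB·AC·ACB·ADB·AC·ACB·AC·ACB·AC·AC·A·ADB
    A ↦ AC
    B ↦ ADB
    C ↦ ACB
    D ↦ A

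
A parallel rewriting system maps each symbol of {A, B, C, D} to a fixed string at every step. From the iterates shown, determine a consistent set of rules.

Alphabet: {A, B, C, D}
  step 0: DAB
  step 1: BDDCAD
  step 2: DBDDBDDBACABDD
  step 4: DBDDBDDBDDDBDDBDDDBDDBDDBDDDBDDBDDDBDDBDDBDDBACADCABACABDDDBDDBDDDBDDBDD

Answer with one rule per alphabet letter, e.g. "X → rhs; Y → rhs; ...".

A->CA, B->D, C->BA, D->BDD

  step 1 ⇒ step 2: BDDCAD ⇒ D·BDD·BDD·BA·CA·BDD
    A ↦ CA
    B ↦ D
    C ↦ BA
    D ↦ BDD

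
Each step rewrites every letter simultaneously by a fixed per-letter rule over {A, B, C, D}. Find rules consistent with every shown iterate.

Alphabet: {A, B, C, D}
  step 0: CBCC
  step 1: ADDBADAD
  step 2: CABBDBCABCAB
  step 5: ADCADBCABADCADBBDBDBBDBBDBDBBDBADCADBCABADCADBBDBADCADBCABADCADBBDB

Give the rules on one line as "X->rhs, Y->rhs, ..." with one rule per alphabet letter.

A->CA, B->DB, C->AD, D->B

  step 1 ⇒ step 2: ADDBADAD ⇒ CA·B·B·DB·CA·B·CA·B
    A ↦ CA
    B ↦ DB
    D ↦ B
  step 0 ⇒ step 1: CBCC ⇒ AD·DB·AD·AD
    C ↦ AD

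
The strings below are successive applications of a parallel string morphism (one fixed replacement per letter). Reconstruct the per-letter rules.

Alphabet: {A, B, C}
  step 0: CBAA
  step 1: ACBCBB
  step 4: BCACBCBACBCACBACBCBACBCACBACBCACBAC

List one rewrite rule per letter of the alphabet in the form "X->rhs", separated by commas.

  step 0 ⇒ step 1: CBAA ⇒ AC·BC·B·B
    A ↦ B
    B ↦ BC
    C ↦ AC

A->B, B->BC, C->AC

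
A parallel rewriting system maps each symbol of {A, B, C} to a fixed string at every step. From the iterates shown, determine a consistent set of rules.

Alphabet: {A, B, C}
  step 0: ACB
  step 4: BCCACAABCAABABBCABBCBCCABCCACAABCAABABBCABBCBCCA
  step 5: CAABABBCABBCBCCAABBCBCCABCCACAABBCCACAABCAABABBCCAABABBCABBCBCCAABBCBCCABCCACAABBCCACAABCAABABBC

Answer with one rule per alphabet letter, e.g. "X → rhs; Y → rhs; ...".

A->BC, B->CA, C->AB

  step 4 ⇒ step 5: BCCACAABCAABABBCABBCBCCABCCACAABCAABABBCABBCBCCA ⇒ CA·AB·AB·BC·AB·BC·BC·CA·AB·BC·BC·CA·BC·CA·CA·AB·BC·CA·CA·AB·CA·AB·AB·BC·CA·AB·AB·BC·AB·BC·BC·CA·AB·BC·BC·CA·BC·CA·CA·AB·BC·CA·CA·AB·CA·AB·AB·BC
    A ↦ BC
    B ↦ CA
    C ↦ AB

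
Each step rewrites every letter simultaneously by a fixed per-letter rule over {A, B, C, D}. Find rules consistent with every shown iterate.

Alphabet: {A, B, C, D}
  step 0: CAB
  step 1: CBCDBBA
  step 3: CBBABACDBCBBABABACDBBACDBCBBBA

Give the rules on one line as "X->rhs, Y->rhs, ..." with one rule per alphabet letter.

  step 0 ⇒ step 1: CAB ⇒ CB·CDB·BA
    A ↦ CDB
    B ↦ BA
    C ↦ CB
    D ↦ B  (constrained at step 1)

A->CDB, B->BA, C->CB, D->B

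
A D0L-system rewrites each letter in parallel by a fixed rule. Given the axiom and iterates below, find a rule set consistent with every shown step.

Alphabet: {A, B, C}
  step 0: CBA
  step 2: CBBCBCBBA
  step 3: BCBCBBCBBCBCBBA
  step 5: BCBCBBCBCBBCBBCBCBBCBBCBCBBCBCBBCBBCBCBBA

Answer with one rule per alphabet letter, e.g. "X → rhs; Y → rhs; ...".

  step 2 ⇒ step 3: CBBCBCBBA ⇒ B·CB·CB·B·CB·B·CB·CB·BA
    A ↦ BA
    B ↦ CB
    C ↦ B

A->BA, B->CB, C->B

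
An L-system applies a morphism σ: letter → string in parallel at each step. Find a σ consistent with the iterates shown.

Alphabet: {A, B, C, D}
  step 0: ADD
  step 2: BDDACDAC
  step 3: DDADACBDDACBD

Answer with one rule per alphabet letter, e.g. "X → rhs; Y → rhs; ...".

A->C, B->D, C->BD, D->DA

  step 2 ⇒ step 3: BDDACDAC ⇒ D·DA·DA·C·BD·DA·C·BD
    A ↦ C
    B ↦ D
    C ↦ BD
    D ↦ DA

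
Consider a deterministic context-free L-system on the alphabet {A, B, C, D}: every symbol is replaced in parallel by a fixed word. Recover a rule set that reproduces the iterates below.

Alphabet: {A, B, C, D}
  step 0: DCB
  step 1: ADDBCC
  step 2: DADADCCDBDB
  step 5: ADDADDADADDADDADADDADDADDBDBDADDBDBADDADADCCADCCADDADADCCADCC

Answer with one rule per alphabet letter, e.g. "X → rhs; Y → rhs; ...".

  step 1 ⇒ step 2: ADDBCC ⇒ D·AD·AD·CC·DB·DB
    A ↦ D
    B ↦ CC
    C ↦ DB
    D ↦ AD

A->D, B->CC, C->DB, D->AD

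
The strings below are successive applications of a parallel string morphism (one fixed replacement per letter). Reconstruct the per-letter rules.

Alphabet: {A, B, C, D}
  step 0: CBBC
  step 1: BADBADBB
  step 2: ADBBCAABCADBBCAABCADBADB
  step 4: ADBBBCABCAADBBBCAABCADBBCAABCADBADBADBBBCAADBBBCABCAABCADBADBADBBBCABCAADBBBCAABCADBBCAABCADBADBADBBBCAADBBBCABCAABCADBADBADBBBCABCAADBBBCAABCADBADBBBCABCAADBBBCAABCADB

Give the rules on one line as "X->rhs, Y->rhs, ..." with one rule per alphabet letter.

A->BCA, B->ADB, C->B, D->ABC

  step 1 ⇒ step 2: BADBADBB ⇒ ADB·BCA·ABC·ADB·BCA·ABC·ADB·ADB
    A ↦ BCA
    B ↦ ADB
    D ↦ ABC
  step 0 ⇒ step 1: CBBC ⇒ B·ADB·ADB·B
    C ↦ B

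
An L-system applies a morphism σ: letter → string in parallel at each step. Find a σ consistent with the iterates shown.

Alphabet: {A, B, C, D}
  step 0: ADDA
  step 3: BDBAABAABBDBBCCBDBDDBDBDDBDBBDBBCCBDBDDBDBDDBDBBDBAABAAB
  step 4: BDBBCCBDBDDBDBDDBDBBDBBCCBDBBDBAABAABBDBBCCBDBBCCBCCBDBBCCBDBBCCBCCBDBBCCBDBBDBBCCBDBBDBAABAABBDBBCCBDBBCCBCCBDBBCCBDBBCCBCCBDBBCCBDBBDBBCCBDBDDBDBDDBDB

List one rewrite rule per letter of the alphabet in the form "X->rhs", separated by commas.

  step 3 ⇒ step 4: BDBAABAABBDBBCCBDBDDBDBDDBDBBDBBCCBDBDDBDBDDBDBBDBAABAAB ⇒ BDB·BCC·BDB·D·D·BDB·D·D·BDB·BDB·BCC·BDB·BDB·AAB·AAB·BDB·BCC·BDB·BCC·BCC·BDB·BCC·BDB·BCC·BCC·BDB·BCC·BDB·BDB·BCC·BDB·BDB·AAB·AAB·BDB·BCC·BDB·BCC·BCC·BDB·BCC·BDB·BCC·BCC·BDB·BCC·BDB·BDB·BCC·BDB·D·D·BDB·D·D·BDB
    A ↦ D
    B ↦ BDB
    C ↦ AAB
    D ↦ BCC

A->D, B->BDB, C->AAB, D->BCC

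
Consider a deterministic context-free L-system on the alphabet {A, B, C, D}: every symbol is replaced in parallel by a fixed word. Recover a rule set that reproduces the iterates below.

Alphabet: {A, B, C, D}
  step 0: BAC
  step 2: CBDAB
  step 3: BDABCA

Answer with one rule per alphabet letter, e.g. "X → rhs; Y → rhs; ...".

  step 2 ⇒ step 3: CBDAB ⇒ BD·A·B·C·A
    A ↦ C
    B ↦ A
    C ↦ BD
    D ↦ B

A->C, B->A, C->BD, D->B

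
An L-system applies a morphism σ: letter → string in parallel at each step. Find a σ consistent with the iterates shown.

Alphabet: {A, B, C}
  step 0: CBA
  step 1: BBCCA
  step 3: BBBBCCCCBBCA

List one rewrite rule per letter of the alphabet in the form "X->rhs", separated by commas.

A->CA, B->C, C->BB

  step 0 ⇒ step 1: CBA ⇒ BB·C·CA
    A ↦ CA
    B ↦ C
    C ↦ BB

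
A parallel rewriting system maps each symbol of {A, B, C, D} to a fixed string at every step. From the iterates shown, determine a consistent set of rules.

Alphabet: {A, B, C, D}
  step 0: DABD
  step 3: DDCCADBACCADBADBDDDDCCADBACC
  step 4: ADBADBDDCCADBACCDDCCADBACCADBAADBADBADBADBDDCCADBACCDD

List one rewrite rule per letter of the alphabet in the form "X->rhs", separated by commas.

  step 3 ⇒ step 4: DDCCADBACCADBADBDDDDCCADBACC ⇒ ADB·ADB·D·D·CC·ADB·A·CC·D·D·CC·ADB·A·CC·ADB·A·ADB·ADB·ADB·ADB·D·D·CC·ADB·A·CC·D·D
    A ↦ CC
    B ↦ A
    C ↦ D
    D ↦ ADB

A->CC, B->A, C->D, D->ADB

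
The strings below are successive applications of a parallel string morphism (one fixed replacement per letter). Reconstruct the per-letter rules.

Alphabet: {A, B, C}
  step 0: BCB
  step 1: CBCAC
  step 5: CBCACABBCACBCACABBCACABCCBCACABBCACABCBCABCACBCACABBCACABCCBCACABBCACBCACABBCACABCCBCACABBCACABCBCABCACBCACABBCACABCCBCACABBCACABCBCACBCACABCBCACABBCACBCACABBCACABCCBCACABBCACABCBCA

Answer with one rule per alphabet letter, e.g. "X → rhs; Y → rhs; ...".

  step 0 ⇒ step 1: BCB ⇒ C·BCA·C
    B ↦ C
    C ↦ BCA
    A ↦ CAB  (constrained at step 1)

A->CAB, B->C, C->BCA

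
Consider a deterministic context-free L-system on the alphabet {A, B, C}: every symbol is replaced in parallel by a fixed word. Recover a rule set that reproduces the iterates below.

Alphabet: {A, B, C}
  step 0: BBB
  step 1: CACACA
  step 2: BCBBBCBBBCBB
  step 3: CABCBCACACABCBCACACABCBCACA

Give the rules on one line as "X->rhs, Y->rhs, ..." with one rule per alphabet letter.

  step 2 ⇒ step 3: BCBBBCBBBCBB ⇒ CA·BCB·CA·CA·CA·BCB·CA·CA·CA·BCB·CA·CA
    B ↦ CA
    C ↦ BCB
  step 1 ⇒ step 2: CACACA ⇒ BCB·B·BCB·B·BCB·B
    A ↦ B

A->B, B->CA, C->BCB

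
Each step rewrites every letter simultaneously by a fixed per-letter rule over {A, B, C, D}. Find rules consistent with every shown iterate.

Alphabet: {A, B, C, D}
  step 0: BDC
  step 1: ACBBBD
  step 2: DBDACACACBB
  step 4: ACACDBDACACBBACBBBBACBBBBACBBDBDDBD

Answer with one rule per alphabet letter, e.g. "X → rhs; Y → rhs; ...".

A->D, B->AC, C->BD, D->BB

  step 1 ⇒ step 2: ACBBBD ⇒ D·BD·AC·AC·AC·BB
    A ↦ D
    B ↦ AC
    C ↦ BD
    D ↦ BB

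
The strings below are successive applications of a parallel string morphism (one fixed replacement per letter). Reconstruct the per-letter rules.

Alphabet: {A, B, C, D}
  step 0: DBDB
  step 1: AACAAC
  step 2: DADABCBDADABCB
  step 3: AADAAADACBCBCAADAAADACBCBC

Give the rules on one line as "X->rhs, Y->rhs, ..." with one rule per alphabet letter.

A->DA, B->C, C->BCB, D->AA

  step 2 ⇒ step 3: DADABCBDADABCB ⇒ AA·DA·AA·DA·C·BCB·C·AA·DA·AA·DA·C·BCB·C
    A ↦ DA
    B ↦ C
    C ↦ BCB
    D ↦ AA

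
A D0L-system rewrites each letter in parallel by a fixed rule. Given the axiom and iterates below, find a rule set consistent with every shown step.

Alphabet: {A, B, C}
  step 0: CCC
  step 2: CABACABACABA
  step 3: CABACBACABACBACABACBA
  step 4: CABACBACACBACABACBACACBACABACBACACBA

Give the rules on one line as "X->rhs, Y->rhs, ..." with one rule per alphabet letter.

A->BA, B->C, C->CA

  step 3 ⇒ step 4: CABACBACABACBACABACBA ⇒ CA·BA·C·BA·CA·C·BA·CA·BA·C·BA·CA·C·BA·CA·BA·C·BA·CA·C·BA
    A ↦ BA
    B ↦ C
    C ↦ CA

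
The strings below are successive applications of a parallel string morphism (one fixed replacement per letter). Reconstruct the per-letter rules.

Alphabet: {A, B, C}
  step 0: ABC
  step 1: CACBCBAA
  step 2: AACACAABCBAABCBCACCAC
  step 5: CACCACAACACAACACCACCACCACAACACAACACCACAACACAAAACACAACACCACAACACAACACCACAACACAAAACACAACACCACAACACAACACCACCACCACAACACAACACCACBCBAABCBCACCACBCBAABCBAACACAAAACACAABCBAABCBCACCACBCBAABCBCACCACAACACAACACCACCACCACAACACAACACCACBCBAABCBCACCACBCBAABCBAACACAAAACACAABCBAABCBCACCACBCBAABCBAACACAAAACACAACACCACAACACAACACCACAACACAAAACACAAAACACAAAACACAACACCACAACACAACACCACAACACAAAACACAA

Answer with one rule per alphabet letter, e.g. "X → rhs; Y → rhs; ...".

A->CAC, B->BCB, C->AA

  step 1 ⇒ step 2: CACBCBAA ⇒ AA·CAC·AA·BCB·AA·BCB·CAC·CAC
    A ↦ CAC
    B ↦ BCB
    C ↦ AA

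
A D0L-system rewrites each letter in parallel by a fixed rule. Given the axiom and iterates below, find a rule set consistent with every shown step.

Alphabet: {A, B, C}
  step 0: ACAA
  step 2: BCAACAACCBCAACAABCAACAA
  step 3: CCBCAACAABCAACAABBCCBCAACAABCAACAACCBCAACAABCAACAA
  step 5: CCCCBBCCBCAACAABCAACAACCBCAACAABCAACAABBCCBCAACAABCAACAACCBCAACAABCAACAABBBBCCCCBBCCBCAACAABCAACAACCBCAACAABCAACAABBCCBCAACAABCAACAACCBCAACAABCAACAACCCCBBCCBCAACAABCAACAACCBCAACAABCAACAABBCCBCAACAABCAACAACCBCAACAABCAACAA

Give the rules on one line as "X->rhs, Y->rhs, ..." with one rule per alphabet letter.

  step 2 ⇒ step 3: BCAACAACCBCAACAABCAACAA ⇒ CC·B·CAA·CAA·B·CAA·CAA·B·B·CC·B·CAA·CAA·B·CAA·CAA·CC·B·CAA·CAA·B·CAA·CAA
    A ↦ CAA
    B ↦ CC
    C ↦ B

A->CAA, B->CC, C->B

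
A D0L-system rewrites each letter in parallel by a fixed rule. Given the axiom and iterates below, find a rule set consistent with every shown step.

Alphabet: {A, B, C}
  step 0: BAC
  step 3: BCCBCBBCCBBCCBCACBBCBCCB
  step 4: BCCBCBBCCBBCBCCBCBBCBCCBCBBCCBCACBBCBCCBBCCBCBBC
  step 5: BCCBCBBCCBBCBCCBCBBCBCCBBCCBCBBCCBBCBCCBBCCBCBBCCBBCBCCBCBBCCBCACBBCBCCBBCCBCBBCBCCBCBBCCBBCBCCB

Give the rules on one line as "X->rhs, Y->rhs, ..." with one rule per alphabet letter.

A->CA, B->BC, C->CB

  step 4 ⇒ step 5: BCCBCBBCCBBCBCCBCBBCBCCBCBBCCBCACBBCBCCBBCCBCBBC ⇒ BC·CB·CB·BC·CB·BC·BC·CB·CB·BC·BC·CB·BC·CB·CB·BC·CB·BC·BC·CB·BC·CB·CB·BC·CB·BC·BC·CB·CB·BC·CB·CA·CB·BC·BC·CB·BC·CB·CB·BC·BC·CB·CB·BC·CB·BC·BC·CB
    A ↦ CA
    B ↦ BC
    C ↦ CB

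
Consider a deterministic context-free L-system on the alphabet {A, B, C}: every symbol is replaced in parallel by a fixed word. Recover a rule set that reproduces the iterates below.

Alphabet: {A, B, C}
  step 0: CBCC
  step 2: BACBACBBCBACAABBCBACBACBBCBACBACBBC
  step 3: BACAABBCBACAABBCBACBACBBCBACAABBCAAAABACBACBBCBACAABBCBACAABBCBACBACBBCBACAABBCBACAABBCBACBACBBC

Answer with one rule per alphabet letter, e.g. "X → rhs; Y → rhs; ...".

A->AA, B->BAC, C->BBC

  step 2 ⇒ step 3: BACBACBBCBACAABBCBACBACBBCBACBACBBC ⇒ BAC·AA·BBC·BAC·AA·BBC·BAC·BAC·BBC·BAC·AA·BBC·AA·AA·BAC·BAC·BBC·BAC·AA·BBC·BAC·AA·BBC·BAC·BAC·BBC·BAC·AA·BBC·BAC·AA·BBC·BAC·BAC·BBC
    A ↦ AA
    B ↦ BAC
    C ↦ BBC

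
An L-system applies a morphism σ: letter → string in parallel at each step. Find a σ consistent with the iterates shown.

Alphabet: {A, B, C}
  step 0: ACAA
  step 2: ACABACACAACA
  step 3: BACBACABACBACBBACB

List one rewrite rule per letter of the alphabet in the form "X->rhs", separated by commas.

A->B, B->ACA, C->AC

  step 2 ⇒ step 3: ACABACACAACA ⇒ B·AC·B·ACA·B·AC·B·AC·B·B·AC·B
    A ↦ B
    B ↦ ACA
    C ↦ AC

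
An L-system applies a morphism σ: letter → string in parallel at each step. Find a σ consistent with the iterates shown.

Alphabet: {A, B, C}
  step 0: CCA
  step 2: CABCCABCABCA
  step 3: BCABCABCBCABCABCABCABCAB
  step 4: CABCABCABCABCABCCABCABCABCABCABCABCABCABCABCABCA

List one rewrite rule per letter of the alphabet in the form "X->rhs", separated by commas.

  step 3 ⇒ step 4: BCABCABCBCABCABCABCABCAB ⇒ CA·BC·AB·CA·BC·AB·CA·BC·CA·BC·AB·CA·BC·AB·CA·BC·AB·CA·BC·AB·CA·BC·AB·CA
    A ↦ AB
    B ↦ CA
    C ↦ BC

A->AB, B->CA, C->BC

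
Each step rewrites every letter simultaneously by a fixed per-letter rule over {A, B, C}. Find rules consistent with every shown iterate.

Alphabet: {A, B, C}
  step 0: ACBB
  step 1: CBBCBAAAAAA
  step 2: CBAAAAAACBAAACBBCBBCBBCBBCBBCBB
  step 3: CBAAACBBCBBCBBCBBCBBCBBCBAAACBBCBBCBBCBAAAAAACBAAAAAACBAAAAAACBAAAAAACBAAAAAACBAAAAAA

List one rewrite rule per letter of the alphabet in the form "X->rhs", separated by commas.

  step 2 ⇒ step 3: CBAAAAAACBAAACBBCBBCBBCBBCBBCBB ⇒ CB·AAA·CBB·CBB·CBB·CBB·CBB·CBB·CB·AAA·CBB·CBB·CBB·CB·AAA·AAA·CB·AAA·AAA·CB·AAA·AAA·CB·AAA·AAA·CB·AAA·AAA·CB·AAA·AAA
    A ↦ CBB
    B ↦ AAA
    C ↦ CB

A->CBB, B->AAA, C->CB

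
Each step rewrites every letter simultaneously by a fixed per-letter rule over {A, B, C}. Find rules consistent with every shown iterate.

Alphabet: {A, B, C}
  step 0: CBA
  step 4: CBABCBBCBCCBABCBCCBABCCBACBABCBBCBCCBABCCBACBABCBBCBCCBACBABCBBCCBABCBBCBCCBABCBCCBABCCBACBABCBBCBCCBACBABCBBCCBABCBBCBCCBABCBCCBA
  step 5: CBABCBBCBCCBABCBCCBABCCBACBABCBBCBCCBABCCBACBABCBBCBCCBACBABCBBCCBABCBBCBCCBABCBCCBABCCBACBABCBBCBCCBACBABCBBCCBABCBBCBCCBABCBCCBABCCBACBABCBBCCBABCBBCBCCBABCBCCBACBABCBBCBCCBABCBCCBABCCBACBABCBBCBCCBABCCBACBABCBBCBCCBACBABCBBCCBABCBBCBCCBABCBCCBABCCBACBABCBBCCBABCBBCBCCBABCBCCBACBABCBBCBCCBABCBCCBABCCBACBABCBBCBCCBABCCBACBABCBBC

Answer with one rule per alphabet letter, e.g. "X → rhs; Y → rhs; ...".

  step 4 ⇒ step 5: CBABCBBCBCCBABCBCCBABCCBACBABCBBCBCCBABCCBACBABCBBCBCCBACBABCBBCCBABCBBCBCCBABCBCCBABCCBACBABCBBCBCCBACBABCBBCCBABCBBCBCCBABCBCCBA ⇒ CBA·BC·BBC·BC·CBA·BC·BC·CBA·BC·CBA·CBA·BC·BBC·BC·CBA·BC·CBA·CBA·BC·BBC·BC·CBA·CBA·BC·BBC·CBA·BC·BBC·BC·CBA·BC·BC·CBA·BC·CBA·CBA·BC·BBC·BC·CBA·CBA·BC·BBC·CBA·BC·BBC·BC·CBA·BC·BC·CBA·BC·CBA·CBA·BC·BBC·CBA·BC·BBC·BC·CBA·BC·BC·CBA·CBA·BC·BBC·BC·CBA·BC·BC·CBA·BC·CBA·CBA·BC·BBC·BC·CBA·BC·CBA·CBA·BC·BBC·BC·CBA·CBA·BC·BBC·CBA·BC·BBC·BC·CBA·BC·BC·CBA·BC·CBA·CBA·BC·BBC·CBA·BC·BBC·BC·CBA·BC·BC·CBA·CBA·BC·BBC·BC·CBA·BC·BC·CBA·BC·CBA·CBA·BC·BBC·BC·CBA·BC·CBA·CBA·BC·BBC
    A ↦ BBC
    B ↦ BC
    C ↦ CBA

A->BBC, B->BC, C->CBA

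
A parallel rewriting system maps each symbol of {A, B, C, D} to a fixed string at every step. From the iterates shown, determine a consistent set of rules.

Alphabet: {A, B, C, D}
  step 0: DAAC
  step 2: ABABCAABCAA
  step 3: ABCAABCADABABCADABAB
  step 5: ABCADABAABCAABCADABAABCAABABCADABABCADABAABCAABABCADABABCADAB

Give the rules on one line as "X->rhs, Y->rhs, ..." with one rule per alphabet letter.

  step 2 ⇒ step 3: ABABCAABCAA ⇒ AB·CA·AB·CA·D·AB·AB·CA·D·AB·AB
    A ↦ AB
    B ↦ CA
    C ↦ D
    D ↦ A  (constrained at step 0)

A->AB, B->CA, C->D, D->A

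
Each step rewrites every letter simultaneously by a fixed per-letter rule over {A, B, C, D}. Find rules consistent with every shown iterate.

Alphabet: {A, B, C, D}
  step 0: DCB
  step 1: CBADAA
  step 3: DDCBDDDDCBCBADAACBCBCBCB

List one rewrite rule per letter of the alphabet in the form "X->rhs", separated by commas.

A->DD, B->AA, C->AD, D->CB

  step 0 ⇒ step 1: DCB ⇒ CB·AD·AA
    B ↦ AA
    C ↦ AD
    D ↦ CB
    A ↦ DD  (constrained at step 1)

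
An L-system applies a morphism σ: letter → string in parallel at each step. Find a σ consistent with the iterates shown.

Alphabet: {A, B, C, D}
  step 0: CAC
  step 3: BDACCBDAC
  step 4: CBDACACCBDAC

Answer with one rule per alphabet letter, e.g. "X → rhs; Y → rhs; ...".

A->D, B->C, C->AC, D->B

  step 3 ⇒ step 4: BDACCBDAC ⇒ C·B·D·AC·AC·C·B·D·AC
    A ↦ D
    B ↦ C
    C ↦ AC
    D ↦ B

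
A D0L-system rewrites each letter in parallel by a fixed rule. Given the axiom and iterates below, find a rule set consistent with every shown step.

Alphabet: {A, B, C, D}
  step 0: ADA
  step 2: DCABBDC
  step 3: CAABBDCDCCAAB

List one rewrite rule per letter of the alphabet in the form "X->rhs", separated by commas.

  step 2 ⇒ step 3: DCABBDC ⇒ CA·AB·B·DC·DC·CA·AB
    A ↦ B
    B ↦ DC
    C ↦ AB
    D ↦ CA

A->B, B->DC, C->AB, D->CA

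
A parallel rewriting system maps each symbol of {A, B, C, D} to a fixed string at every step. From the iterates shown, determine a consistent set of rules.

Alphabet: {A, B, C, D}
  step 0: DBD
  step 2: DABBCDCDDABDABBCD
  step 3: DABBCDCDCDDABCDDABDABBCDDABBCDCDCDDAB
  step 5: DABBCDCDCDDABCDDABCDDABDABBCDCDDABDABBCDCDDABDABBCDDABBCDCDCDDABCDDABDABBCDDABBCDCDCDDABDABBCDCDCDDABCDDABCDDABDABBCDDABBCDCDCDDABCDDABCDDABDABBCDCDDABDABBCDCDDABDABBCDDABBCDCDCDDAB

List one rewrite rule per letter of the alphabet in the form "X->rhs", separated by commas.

  step 2 ⇒ step 3: DABBCDCDDABDABBCD ⇒ DAB·B·CD·CD·CD·DAB·CD·DAB·DAB·B·CD·DAB·B·CD·CD·CD·DAB
    A ↦ B
    B ↦ CD
    C ↦ CD
    D ↦ DAB

A->B, B->CD, C->CD, D->DAB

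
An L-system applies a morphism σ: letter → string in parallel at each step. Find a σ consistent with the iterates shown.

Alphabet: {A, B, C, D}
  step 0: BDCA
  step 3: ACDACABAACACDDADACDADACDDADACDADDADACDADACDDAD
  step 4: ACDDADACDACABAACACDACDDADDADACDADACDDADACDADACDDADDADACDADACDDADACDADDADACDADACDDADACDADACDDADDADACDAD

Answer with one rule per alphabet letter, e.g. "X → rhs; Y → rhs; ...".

  step 3 ⇒ step 4: ACDACABAACACDDADACDADACDDADACDADDADACDADACDDAD ⇒ AC·D·DAD·AC·D·AC·ABA·AC·AC·D·AC·D·DAD·DAD·AC·DAD·AC·D·DAD·AC·DAD·AC·D·DAD·DAD·AC·DAD·AC·D·DAD·AC·DAD·DAD·AC·DAD·AC·D·DAD·AC·DAD·AC·D·DAD·DAD·AC·DAD
    A ↦ AC
    B ↦ ABA
    C ↦ D
    D ↦ DAD

A->AC, B->ABA, C->D, D->DAD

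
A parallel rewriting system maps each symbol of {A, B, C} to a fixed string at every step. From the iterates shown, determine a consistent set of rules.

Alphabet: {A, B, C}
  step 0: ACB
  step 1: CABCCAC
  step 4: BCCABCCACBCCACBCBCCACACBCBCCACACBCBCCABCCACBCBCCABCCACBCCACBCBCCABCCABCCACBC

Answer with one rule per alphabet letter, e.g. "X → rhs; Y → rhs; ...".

  step 0 ⇒ step 1: ACB ⇒ CA·BC·CAC
    A ↦ CA
    B ↦ CAC
    C ↦ BC

A->CA, B->CAC, C->BC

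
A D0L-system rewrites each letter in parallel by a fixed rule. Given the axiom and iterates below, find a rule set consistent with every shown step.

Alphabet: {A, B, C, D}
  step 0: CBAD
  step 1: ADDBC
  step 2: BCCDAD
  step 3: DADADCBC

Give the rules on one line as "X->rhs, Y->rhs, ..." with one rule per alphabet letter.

  step 2 ⇒ step 3: BCCDAD ⇒ D·AD·AD·C·B·C
    A ↦ B
    B ↦ D
    C ↦ AD
    D ↦ C

A->B, B->D, C->AD, D->C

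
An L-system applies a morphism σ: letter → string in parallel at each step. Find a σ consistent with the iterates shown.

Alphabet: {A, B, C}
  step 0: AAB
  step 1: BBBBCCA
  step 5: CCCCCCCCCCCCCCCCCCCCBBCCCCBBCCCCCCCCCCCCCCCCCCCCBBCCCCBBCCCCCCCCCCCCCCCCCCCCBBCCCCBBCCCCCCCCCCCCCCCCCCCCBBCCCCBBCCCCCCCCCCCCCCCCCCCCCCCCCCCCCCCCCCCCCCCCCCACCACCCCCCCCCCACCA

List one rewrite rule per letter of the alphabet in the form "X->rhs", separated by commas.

  step 0 ⇒ step 1: AAB ⇒ BB·BB·CCA
    A ↦ BB
    B ↦ CCA
    C ↦ CC  (constrained at step 1)

A->BB, B->CCA, C->CC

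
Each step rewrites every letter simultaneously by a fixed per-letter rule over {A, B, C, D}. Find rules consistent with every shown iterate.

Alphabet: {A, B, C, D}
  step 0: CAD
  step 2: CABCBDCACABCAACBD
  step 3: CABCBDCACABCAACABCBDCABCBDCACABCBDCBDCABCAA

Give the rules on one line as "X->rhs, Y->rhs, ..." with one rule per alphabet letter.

A->CBD, B->CA, C->CAB, D->A

  step 2 ⇒ step 3: CABCBDCACABCAACBD ⇒ CAB·CBD·CA·CAB·CA·A·CAB·CBD·CAB·CBD·CA·CAB·CBD·CBD·CAB·CA·A
    A ↦ CBD
    B ↦ CA
    C ↦ CAB
    D ↦ A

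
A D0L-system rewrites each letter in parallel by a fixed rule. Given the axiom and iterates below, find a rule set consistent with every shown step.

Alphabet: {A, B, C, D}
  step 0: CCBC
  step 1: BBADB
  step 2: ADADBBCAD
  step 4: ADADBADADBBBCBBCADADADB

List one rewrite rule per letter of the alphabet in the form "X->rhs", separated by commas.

  step 1 ⇒ step 2: BBADB ⇒ AD·AD·B·BC·AD
    A ↦ B
    B ↦ AD
    D ↦ BC
  step 0 ⇒ step 1: CCBC ⇒ B·B·AD·B
    C ↦ B

A->B, B->AD, C->B, D->BC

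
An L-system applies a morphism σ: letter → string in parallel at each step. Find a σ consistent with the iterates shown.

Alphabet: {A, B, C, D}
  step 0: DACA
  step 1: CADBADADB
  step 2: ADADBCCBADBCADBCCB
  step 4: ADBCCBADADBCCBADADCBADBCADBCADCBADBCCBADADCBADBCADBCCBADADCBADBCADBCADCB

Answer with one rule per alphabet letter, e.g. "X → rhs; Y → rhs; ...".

A->ADB, B->CB, C->AD, D->C

  step 1 ⇒ step 2: CADBADADB ⇒ AD·ADB·C·CB·ADB·C·ADB·C·CB
    A ↦ ADB
    B ↦ CB
    C ↦ AD
    D ↦ C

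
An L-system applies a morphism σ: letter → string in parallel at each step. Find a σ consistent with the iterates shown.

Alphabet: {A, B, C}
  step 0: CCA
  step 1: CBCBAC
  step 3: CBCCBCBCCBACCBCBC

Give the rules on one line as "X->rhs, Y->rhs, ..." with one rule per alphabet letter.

A->AC, B->C, C->CB

  step 0 ⇒ step 1: CCA ⇒ CB·CB·AC
    A ↦ AC
    C ↦ CB
    B ↦ C  (constrained at step 1)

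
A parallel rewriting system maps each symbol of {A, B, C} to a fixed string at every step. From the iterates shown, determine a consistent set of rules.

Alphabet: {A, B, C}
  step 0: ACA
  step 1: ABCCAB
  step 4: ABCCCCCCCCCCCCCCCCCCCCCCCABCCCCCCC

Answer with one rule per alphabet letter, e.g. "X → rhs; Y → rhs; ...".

  step 0 ⇒ step 1: ACA ⇒ AB·CC·AB
    A ↦ AB
    C ↦ CC
    B ↦ C  (constrained at step 1)

A->AB, B->C, C->CC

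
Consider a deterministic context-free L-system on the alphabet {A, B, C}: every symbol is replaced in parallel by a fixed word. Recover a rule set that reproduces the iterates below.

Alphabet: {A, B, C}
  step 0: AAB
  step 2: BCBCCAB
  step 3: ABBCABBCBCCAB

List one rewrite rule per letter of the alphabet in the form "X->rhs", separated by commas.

  step 2 ⇒ step 3: BCBCCAB ⇒ AB·BC·AB·BC·BC·C·AB
    A ↦ C
    B ↦ AB
    C ↦ BC

A->C, B->AB, C->BC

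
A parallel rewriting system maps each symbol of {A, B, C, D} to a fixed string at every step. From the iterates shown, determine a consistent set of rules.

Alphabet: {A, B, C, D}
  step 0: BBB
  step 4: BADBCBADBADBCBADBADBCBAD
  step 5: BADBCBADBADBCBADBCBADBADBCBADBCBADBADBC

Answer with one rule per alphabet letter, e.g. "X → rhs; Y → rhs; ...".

  step 4 ⇒ step 5: BADBCBADBADBCBADBADBCBAD ⇒ BA·D·BC·BA·D·BA·D·BC·BA·D·BC·BA·D·BA·D·BC·BA·D·BC·BA·D·BA·D·BC
    A ↦ D
    B ↦ BA
    C ↦ D
    D ↦ BC

A->D, B->BA, C->D, D->BC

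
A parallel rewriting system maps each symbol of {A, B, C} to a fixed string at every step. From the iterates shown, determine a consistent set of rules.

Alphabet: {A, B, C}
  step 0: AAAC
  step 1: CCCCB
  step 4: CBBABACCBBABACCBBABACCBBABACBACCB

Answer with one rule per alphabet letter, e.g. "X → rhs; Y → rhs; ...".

  step 0 ⇒ step 1: AAAC ⇒ C·C·C·CB
    A ↦ C
    C ↦ CB
    B ↦ BA  (constrained at step 1)

A->C, B->BA, C->CB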